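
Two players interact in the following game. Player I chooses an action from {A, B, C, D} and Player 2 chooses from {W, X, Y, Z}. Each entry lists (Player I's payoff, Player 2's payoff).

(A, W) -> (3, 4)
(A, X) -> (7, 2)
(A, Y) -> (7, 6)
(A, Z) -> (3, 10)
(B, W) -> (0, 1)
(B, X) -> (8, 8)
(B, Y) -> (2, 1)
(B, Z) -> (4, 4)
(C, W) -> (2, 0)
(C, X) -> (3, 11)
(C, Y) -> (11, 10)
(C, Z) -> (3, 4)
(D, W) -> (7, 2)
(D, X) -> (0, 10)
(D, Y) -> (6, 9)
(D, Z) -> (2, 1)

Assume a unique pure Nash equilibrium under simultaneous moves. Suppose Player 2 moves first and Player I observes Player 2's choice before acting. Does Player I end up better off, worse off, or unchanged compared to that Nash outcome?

better off

Solve by backward induction (Player 2 leads).
- W: BR = D, leader payoff 2.
- X: BR = B, leader payoff 8.
- Y: BR = C, leader payoff 10.
- Z: BR = B, leader payoff 4.
Player 2's induced payoffs are 2, 8, 10, 4, so Player 2 commits to Y. Subgame-perfect outcome: (C, Y) with payoffs (11, 10).
Under simultaneous play:
Player I's best replies: W→D; X→B; Y→C; Z→B.
Player 2's best replies: A→Z; B→X; C→X; D→X.
Only (B, X) has each player best-responding; Nash payoffs (8, 8).
Player I earns 11 sequentially versus 8 at the Nash outcome: better off.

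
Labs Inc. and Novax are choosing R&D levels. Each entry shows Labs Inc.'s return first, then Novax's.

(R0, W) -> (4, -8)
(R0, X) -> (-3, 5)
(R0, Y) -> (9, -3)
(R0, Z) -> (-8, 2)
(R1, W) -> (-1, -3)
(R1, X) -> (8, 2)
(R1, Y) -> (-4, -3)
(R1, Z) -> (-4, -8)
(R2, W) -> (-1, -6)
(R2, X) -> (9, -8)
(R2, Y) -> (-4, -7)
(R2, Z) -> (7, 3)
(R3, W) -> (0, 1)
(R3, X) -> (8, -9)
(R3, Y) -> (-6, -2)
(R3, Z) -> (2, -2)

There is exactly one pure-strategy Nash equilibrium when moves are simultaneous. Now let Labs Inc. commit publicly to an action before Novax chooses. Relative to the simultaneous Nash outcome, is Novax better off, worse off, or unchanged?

Work backward from Novax's decision.
- R0: BR = X, leader payoff -3.
- R1: BR = X, leader payoff 8.
- R2: BR = Z, leader payoff 7.
- R3: BR = W, leader payoff 0.
Maximizing over -3, 8, 7, 0, Labs Inc. chooses R1. Subgame-perfect outcome: (R1, X) with payoffs (8, 2).
For the simultaneous game, intersect best replies.
Labs Inc.'s best replies: W→R0; X→R2; Y→R0; Z→R2.
Novax's best replies: R0→X; R1→X; R2→Z; R3→W.
Only (R2, Z) has each player best-responding; Nash payoffs (7, 3).
Novax earns 2 sequentially versus 3 at the Nash outcome: worse off.

worse off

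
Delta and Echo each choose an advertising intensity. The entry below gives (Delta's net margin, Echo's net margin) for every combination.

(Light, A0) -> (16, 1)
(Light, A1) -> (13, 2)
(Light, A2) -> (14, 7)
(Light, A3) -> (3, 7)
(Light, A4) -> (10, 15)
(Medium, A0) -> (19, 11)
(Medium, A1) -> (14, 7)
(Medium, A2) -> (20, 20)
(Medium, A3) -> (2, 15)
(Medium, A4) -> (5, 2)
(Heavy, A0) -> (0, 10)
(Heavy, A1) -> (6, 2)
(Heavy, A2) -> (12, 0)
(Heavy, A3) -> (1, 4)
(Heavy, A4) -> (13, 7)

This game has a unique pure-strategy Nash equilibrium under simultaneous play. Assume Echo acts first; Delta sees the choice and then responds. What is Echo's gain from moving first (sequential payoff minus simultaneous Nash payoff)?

Backward induction with Echo moving first.
- A0 → Delta plays Medium (best of 16, 19, 0); Echo gets 11.
- A1 → Delta plays Medium (best of 13, 14, 6); Echo gets 7.
- A2 → Delta plays Medium (best of 14, 20, 12); Echo gets 20.
- A3 → Delta plays Light (best of 3, 2, 1); Echo gets 7.
- A4 → Delta plays Heavy (best of 10, 5, 13); Echo gets 7.
Echo's induced payoffs are 11, 7, 20, 7, 7, so Echo commits to A2. Subgame-perfect outcome: (Medium, A2) with payoffs (20, 20).
For the simultaneous game, intersect best replies.
Delta's best replies: A0→Medium; A1→Medium; A2→Medium; A3→Light; A4→Heavy.
Echo's best replies: Light→A4; Medium→A2; Heavy→A0.
The unique mutual best reply is (Medium, A2), giving (20, 20).
Echo's commitment gain: 20 − 20 = 0.

0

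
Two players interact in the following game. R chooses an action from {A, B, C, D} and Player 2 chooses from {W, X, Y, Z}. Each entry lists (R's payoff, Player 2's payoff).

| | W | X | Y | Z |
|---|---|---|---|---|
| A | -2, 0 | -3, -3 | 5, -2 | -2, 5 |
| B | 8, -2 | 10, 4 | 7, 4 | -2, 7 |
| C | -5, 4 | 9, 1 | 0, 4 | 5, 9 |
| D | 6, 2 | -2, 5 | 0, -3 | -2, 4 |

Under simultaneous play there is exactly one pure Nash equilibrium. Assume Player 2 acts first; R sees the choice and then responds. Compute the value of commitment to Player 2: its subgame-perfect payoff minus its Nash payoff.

Solve by backward induction (Player 2 leads).
- W: BR = B, leader payoff -2.
- X: BR = B, leader payoff 4.
- Y: BR = B, leader payoff 4.
- Z: BR = C, leader payoff 9.
Maximizing over -2, 4, 4, 9, Player 2 chooses Z. Subgame-perfect outcome: (C, Z) with payoffs (5, 9).
For the simultaneous game, intersect best replies.
R's best replies: W→B; X→B; Y→B; Z→C.
Player 2's best replies: A→Z; B→Z; C→Z; D→X.
The unique mutual best reply is (C, Z), giving (5, 9).
Player 2's commitment gain: 9 − 9 = 0.

0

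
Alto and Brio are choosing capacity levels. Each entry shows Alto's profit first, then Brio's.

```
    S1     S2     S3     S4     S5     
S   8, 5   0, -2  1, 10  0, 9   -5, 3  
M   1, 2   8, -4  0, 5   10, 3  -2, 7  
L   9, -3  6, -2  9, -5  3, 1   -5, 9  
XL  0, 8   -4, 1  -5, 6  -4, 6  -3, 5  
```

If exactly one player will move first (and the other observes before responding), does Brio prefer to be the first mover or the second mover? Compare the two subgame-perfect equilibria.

If Alto leads: Brio's best replies are S→S3, M→S5, L→S5, XL→S1; Alto's induced payoffs 1, -2, -5, 0; outcome (S, S3), payoffs (1, 10).
If Brio leads: Alto's best replies are S1→L, S2→M, S3→L, S4→M, S5→M; Brio's induced payoffs -3, -4, -5, 3, 7; outcome (M, S5), payoffs (-2, 7).
Brio gets 7 moving first and 10 moving second, so Brio prefers to move second.

second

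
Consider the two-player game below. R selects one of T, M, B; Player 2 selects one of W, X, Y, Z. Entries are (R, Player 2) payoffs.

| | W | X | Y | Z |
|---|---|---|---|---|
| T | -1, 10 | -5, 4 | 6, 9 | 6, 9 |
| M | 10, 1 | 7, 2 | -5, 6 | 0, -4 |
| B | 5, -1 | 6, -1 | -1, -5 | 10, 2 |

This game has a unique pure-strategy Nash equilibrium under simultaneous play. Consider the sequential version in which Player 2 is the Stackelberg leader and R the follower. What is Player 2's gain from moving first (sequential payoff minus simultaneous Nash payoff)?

7

R best-responds to each possible Player 2 move:
- W → R plays M (best of -1, 10, 5); Player 2 gets 1.
- X → R plays M (best of -5, 7, 6); Player 2 gets 2.
- Y → R plays T (best of 6, -5, -1); Player 2 gets 9.
- Z → R plays B (best of 6, 0, 10); Player 2 gets 2.
Player 2's induced payoffs are 1, 2, 9, 2, so Player 2 commits to Y. Subgame-perfect outcome: (T, Y) with payoffs (6, 9).
For the simultaneous game, intersect best replies.
R's best replies: W→M; X→M; Y→T; Z→B.
Player 2's best replies: T→W; M→Y; B→Z.
Only (B, Z) has each player best-responding; Nash payoffs (10, 2).
Player 2's commitment gain: 9 − 2 = 7.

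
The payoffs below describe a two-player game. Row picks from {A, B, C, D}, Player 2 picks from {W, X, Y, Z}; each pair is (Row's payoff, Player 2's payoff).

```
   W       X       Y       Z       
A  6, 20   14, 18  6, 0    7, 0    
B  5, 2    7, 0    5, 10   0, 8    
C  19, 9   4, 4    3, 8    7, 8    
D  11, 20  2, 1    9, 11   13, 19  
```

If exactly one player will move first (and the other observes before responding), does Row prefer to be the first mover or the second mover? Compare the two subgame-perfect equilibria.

If Row leads: Player 2's best replies are A→W, B→Y, C→W, D→W; Row's induced payoffs 6, 5, 19, 11; outcome (C, W), payoffs (19, 9).
If Player 2 leads: Row's best replies are W→C, X→A, Y→D, Z→D; Player 2's induced payoffs 9, 18, 11, 19; outcome (D, Z), payoffs (13, 19).
Row gets 19 moving first and 13 moving second, so Row prefers to move first.

first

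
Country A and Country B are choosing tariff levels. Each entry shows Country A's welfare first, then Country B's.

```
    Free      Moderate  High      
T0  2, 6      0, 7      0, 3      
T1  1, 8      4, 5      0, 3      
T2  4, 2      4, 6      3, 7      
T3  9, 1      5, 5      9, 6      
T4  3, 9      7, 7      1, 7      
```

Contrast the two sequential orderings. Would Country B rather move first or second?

If Country A leads: Country B's best replies are T0→Moderate, T1→Free, T2→High, T3→High, T4→Free; Country A's induced payoffs 0, 1, 3, 9, 3; outcome (T3, High), payoffs (9, 6).
If Country B leads: Country A's best replies are Free→T3, Moderate→T4, High→T3; Country B's induced payoffs 1, 7, 6; outcome (T4, Moderate), payoffs (7, 7).
Country B gets 7 moving first and 6 moving second, so Country B prefers to move first.

first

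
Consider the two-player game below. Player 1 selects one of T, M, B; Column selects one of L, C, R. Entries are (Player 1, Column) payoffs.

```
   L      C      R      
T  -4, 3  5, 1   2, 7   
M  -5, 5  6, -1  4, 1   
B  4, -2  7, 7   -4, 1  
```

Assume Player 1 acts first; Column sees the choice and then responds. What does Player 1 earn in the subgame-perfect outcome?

Work backward from Column's decision.
- T → Column plays R (best of 3, 1, 7); Player 1 gets 2.
- M → Column plays L (best of 5, -1, 1); Player 1 gets -5.
- B → Column plays C (best of -2, 7, 1); Player 1 gets 7.
Player 1's induced payoffs are 2, -5, 7, so Player 1 commits to B. Subgame-perfect outcome: (B, C) with payoffs (7, 7).

7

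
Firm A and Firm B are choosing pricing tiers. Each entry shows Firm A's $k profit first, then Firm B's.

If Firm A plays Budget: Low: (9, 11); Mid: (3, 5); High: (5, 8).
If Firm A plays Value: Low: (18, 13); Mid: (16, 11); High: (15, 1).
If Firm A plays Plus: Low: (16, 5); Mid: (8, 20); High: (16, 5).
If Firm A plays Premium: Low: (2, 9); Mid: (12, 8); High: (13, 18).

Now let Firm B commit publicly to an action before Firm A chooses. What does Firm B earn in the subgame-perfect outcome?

13

Work backward from Firm A's decision.
- Low: Firm A compares 9, 18, 16, 2 and picks Value; Firm B would get 13.
- Mid: Firm A compares 3, 16, 8, 12 and picks Value; Firm B would get 11.
- High: Firm A compares 5, 15, 16, 13 and picks Plus; Firm B would get 5.
Among 13, 11, 5, the best is 13 at Low. Subgame-perfect outcome: (Value, Low) with payoffs (18, 13).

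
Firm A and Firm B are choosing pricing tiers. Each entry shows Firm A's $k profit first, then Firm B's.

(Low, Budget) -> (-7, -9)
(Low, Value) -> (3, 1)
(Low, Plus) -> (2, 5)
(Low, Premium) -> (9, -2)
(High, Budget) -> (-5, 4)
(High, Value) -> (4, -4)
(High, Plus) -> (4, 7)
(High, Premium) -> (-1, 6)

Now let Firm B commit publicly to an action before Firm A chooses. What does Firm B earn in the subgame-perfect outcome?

7

Firm A best-responds to each possible Firm B move:
- Budget → Firm A plays High (best of -7, -5); Firm B gets 4.
- Value → Firm A plays High (best of 3, 4); Firm B gets -4.
- Plus → Firm A plays High (best of 2, 4); Firm B gets 7.
- Premium → Firm A plays Low (best of 9, -1); Firm B gets -2.
Among 4, -4, 7, -2, the best is 7 at Plus. Subgame-perfect outcome: (High, Plus) with payoffs (4, 7).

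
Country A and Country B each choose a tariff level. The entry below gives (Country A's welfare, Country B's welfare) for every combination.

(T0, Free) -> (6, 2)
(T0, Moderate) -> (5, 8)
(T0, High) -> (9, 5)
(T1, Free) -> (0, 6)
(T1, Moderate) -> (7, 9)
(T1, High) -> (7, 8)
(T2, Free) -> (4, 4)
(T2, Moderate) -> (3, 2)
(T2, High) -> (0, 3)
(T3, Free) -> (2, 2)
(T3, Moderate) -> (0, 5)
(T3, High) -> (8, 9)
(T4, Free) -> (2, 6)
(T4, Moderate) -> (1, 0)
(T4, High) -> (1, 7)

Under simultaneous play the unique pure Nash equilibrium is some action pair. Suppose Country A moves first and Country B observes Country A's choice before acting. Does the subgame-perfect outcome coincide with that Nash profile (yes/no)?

no

Backward induction with Country A moving first.
- T0: BR = Moderate, leader payoff 5.
- T1: BR = Moderate, leader payoff 7.
- T2: BR = Free, leader payoff 4.
- T3: BR = High, leader payoff 8.
- T4: BR = High, leader payoff 1.
Country A's induced payoffs are 5, 7, 4, 8, 1, so Country A commits to T3. Subgame-perfect outcome: (T3, High) with payoffs (8, 9).
Now find the simultaneous Nash equilibrium.
Country A's best replies: Free→T0; Moderate→T1; High→T0.
Country B's best replies: T0→Moderate; T1→Moderate; T2→Free; T3→High; T4→High.
Only (T1, Moderate) has each player best-responding; Nash payoffs (7, 9).
Sequential outcome (T3, High) differs from the Nash profile (T1, Moderate).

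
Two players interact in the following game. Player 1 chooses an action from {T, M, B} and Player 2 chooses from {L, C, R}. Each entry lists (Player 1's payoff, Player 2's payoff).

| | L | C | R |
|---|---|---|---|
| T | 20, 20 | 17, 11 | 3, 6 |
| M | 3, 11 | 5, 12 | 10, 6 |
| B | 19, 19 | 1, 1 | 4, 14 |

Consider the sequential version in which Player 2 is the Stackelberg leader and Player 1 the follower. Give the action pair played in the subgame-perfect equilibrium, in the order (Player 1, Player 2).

Work backward from Player 1's decision.
- L → Player 1 plays T (best of 20, 3, 19); Player 2 gets 20.
- C → Player 1 plays T (best of 17, 5, 1); Player 2 gets 11.
- R → Player 1 plays M (best of 3, 10, 4); Player 2 gets 6.
Among 20, 11, 6, the best is 20 at L. Subgame-perfect outcome: (T, L) with payoffs (20, 20).

(T, L)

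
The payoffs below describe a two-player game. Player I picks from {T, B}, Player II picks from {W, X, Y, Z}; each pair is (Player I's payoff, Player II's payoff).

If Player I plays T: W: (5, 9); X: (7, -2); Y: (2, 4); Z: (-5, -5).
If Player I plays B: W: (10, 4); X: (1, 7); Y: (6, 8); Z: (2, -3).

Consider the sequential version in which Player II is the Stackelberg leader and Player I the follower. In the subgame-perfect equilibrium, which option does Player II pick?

Y

Player I best-responds to each possible Player II move:
- W: Player I compares 5, 10 and picks B; Player II would get 4.
- X: Player I compares 7, 1 and picks T; Player II would get -2.
- Y: Player I compares 2, 6 and picks B; Player II would get 8.
- Z: Player I compares -5, 2 and picks B; Player II would get -3.
Player II's induced payoffs are 4, -2, 8, -3, so Player II commits to Y. Subgame-perfect outcome: (B, Y) with payoffs (6, 8).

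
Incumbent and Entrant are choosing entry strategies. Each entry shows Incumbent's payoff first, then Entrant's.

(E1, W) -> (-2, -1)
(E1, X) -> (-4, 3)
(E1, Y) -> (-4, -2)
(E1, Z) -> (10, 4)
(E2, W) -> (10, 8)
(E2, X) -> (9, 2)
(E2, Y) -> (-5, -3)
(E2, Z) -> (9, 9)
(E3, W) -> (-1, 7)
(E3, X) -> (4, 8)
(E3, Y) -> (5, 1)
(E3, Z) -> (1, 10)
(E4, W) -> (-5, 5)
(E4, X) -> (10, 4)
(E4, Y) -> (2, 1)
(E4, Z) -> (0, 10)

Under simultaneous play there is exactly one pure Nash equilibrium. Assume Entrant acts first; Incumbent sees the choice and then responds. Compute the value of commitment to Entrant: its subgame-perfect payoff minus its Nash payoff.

4

Solve by backward induction (Entrant leads).
- W → Incumbent plays E2 (best of -2, 10, -1, -5); Entrant gets 8.
- X → Incumbent plays E4 (best of -4, 9, 4, 10); Entrant gets 4.
- Y → Incumbent plays E3 (best of -4, -5, 5, 2); Entrant gets 1.
- Z → Incumbent plays E1 (best of 10, 9, 1, 0); Entrant gets 4.
Entrant's induced payoffs are 8, 4, 1, 4, so Entrant commits to W. Subgame-perfect outcome: (E2, W) with payoffs (10, 8).
For the simultaneous game, intersect best replies.
Incumbent's best replies: W→E2; X→E4; Y→E3; Z→E1.
Entrant's best replies: E1→Z; E2→Z; E3→Z; E4→Z.
Only (E1, Z) has each player best-responding; Nash payoffs (10, 4).
Entrant's commitment gain: 8 − 4 = 4.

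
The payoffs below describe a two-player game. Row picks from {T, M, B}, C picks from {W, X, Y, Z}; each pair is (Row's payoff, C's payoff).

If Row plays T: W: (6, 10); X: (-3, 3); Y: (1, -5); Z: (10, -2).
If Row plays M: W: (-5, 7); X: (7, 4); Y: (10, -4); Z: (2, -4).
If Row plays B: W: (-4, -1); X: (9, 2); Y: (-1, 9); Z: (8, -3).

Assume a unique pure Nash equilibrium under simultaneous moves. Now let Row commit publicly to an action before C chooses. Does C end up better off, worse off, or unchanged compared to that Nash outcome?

Work backward from C's decision.
- T: BR = W, leader payoff 6.
- M: BR = W, leader payoff -5.
- B: BR = Y, leader payoff -1.
Among 6, -5, -1, the best is 6 at T. Subgame-perfect outcome: (T, W) with payoffs (6, 10).
Under simultaneous play:
Row's best replies: W→T; X→B; Y→M; Z→T.
C's best replies: T→W; M→W; B→Y.
The unique mutual best reply is (T, W), giving (6, 10).
C earns 10 sequentially versus 10 at the Nash outcome: unchanged.

unchanged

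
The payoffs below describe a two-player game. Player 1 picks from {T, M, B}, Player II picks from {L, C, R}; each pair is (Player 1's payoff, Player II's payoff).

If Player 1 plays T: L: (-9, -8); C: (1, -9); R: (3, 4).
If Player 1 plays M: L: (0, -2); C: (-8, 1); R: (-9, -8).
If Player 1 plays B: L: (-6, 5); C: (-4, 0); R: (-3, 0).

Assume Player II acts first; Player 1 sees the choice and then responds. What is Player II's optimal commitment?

R

Backward induction with Player II moving first.
- L: BR = M, leader payoff -2.
- C: BR = T, leader payoff -9.
- R: BR = T, leader payoff 4.
Player II's induced payoffs are -2, -9, 4, so Player II commits to R. Subgame-perfect outcome: (T, R) with payoffs (3, 4).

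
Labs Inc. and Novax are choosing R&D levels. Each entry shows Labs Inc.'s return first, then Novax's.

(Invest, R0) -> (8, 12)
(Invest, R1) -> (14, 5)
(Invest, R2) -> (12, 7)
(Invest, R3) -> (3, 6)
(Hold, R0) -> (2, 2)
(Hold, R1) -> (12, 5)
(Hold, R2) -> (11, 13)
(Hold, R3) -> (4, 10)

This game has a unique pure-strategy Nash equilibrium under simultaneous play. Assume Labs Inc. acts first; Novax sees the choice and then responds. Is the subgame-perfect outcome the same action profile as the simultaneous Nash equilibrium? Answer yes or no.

no

Solve by backward induction (Labs Inc. leads).
- Invest → Novax plays R0 (best of 12, 5, 7, 6); Labs Inc. gets 8.
- Hold → Novax plays R2 (best of 2, 5, 13, 10); Labs Inc. gets 11.
Labs Inc.'s induced payoffs are 8, 11, so Labs Inc. commits to Hold. Subgame-perfect outcome: (Hold, R2) with payoffs (11, 13).
Under simultaneous play:
Labs Inc.'s best replies: R0→Invest; R1→Invest; R2→Invest; R3→Hold.
Novax's best replies: Invest→R0; Hold→R2.
The unique mutual best reply is (Invest, R0), giving (8, 12).
Sequential outcome (Hold, R2) differs from the Nash profile (Invest, R0).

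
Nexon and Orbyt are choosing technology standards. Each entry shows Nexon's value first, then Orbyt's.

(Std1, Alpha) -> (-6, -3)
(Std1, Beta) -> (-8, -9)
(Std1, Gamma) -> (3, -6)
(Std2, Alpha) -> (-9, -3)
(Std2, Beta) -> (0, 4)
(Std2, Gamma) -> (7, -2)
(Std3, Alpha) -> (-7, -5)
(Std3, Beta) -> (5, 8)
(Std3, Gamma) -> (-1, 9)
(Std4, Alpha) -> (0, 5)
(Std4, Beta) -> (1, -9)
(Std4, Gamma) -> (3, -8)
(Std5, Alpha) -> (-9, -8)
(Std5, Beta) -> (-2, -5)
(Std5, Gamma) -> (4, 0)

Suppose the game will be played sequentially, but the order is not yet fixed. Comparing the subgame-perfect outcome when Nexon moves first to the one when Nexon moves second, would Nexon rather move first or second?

If Nexon leads: Orbyt's best replies are Std1→Alpha, Std2→Beta, Std3→Gamma, Std4→Alpha, Std5→Gamma; Nexon's induced payoffs -6, 0, -1, 0, 4; outcome (Std5, Gamma), payoffs (4, 0).
If Orbyt leads: Nexon's best replies are Alpha→Std4, Beta→Std3, Gamma→Std2; Orbyt's induced payoffs 5, 8, -2; outcome (Std3, Beta), payoffs (5, 8).
Nexon gets 4 moving first and 5 moving second, so Nexon prefers to move second.

second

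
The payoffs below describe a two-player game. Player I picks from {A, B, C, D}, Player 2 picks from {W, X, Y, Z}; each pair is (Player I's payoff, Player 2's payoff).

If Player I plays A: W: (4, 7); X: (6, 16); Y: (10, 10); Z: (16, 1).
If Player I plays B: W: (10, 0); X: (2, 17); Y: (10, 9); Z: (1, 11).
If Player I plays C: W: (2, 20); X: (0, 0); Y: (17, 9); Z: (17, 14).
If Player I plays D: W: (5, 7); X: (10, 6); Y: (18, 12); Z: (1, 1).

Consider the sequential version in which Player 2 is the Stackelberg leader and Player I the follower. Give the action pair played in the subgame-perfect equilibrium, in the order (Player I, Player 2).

Work backward from Player I's decision.
- W: Player I compares 4, 10, 2, 5 and picks B; Player 2 would get 0.
- X: Player I compares 6, 2, 0, 10 and picks D; Player 2 would get 6.
- Y: Player I compares 10, 10, 17, 18 and picks D; Player 2 would get 12.
- Z: Player I compares 16, 1, 17, 1 and picks C; Player 2 would get 14.
Among 0, 6, 12, 14, the best is 14 at Z. Subgame-perfect outcome: (C, Z) with payoffs (17, 14).

(C, Z)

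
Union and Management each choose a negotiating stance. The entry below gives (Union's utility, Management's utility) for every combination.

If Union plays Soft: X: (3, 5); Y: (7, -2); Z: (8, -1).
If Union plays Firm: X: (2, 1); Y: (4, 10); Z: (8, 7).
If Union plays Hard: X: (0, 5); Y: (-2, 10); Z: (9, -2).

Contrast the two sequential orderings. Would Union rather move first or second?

If Union leads: Management's best replies are Soft→X, Firm→Y, Hard→Y; Union's induced payoffs 3, 4, -2; outcome (Firm, Y), payoffs (4, 10).
If Management leads: Union's best replies are X→Soft, Y→Soft, Z→Hard; Management's induced payoffs 5, -2, -2; outcome (Soft, X), payoffs (3, 5).
Union gets 4 moving first and 3 moving second, so Union prefers to move first.

first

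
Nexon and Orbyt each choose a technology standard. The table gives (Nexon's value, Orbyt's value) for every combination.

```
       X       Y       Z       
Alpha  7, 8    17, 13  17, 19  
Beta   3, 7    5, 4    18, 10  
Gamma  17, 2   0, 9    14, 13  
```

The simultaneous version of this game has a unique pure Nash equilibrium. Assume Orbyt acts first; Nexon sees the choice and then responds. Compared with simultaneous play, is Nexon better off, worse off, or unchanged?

Backward induction with Orbyt moving first.
- X: Nexon compares 7, 3, 17 and picks Gamma; Orbyt would get 2.
- Y: Nexon compares 17, 5, 0 and picks Alpha; Orbyt would get 13.
- Z: Nexon compares 17, 18, 14 and picks Beta; Orbyt would get 10.
Maximizing over 2, 13, 10, Orbyt chooses Y. Subgame-perfect outcome: (Alpha, Y) with payoffs (17, 13).
Now find the simultaneous Nash equilibrium.
Nexon's best replies: X→Gamma; Y→Alpha; Z→Beta.
Orbyt's best replies: Alpha→Z; Beta→Z; Gamma→Z.
The unique mutual best reply is (Beta, Z), giving (18, 10).
Nexon earns 17 sequentially versus 18 at the Nash outcome: worse off.

worse off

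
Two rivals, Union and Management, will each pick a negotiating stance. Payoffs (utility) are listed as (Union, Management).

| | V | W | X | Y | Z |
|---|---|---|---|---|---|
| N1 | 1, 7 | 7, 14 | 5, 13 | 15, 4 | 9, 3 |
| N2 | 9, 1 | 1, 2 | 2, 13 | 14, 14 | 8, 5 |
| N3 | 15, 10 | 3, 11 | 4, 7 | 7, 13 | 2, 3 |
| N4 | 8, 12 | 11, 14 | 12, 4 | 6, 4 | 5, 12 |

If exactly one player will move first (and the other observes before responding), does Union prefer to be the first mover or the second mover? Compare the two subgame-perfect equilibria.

If Union leads: Management's best replies are N1→W, N2→Y, N3→Y, N4→W; Union's induced payoffs 7, 14, 7, 11; outcome (N2, Y), payoffs (14, 14).
If Management leads: Union's best replies are V→N3, W→N4, X→N4, Y→N1, Z→N1; Management's induced payoffs 10, 14, 4, 4, 3; outcome (N4, W), payoffs (11, 14).
Union gets 14 moving first and 11 moving second, so Union prefers to move first.

first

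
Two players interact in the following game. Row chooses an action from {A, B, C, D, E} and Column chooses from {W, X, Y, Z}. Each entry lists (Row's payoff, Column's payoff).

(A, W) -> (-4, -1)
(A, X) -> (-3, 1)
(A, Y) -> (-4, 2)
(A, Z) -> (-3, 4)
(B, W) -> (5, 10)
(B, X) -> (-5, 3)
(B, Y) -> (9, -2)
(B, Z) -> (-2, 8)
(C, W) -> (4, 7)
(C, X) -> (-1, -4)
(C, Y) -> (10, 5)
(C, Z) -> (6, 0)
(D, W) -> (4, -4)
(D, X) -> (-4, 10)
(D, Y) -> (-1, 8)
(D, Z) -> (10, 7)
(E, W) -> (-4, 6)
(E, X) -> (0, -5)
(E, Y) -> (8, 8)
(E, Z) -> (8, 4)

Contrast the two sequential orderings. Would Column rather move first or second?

first

If Row leads: Column's best replies are A→Z, B→W, C→W, D→X, E→Y; Row's induced payoffs -3, 5, 4, -4, 8; outcome (E, Y), payoffs (8, 8).
If Column leads: Row's best replies are W→B, X→E, Y→C, Z→D; Column's induced payoffs 10, -5, 5, 7; outcome (B, W), payoffs (5, 10).
Column gets 10 moving first and 8 moving second, so Column prefers to move first.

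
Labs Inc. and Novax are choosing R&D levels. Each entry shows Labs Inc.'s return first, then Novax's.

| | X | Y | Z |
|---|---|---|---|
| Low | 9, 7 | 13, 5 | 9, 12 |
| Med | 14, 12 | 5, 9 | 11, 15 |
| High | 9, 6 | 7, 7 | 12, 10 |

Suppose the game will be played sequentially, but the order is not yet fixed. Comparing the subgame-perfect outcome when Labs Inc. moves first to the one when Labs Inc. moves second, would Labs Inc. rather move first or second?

second

If Labs Inc. leads: Novax's best replies are Low→Z, Med→Z, High→Z; Labs Inc.'s induced payoffs 9, 11, 12; outcome (High, Z), payoffs (12, 10).
If Novax leads: Labs Inc.'s best replies are X→Med, Y→Low, Z→High; Novax's induced payoffs 12, 5, 10; outcome (Med, X), payoffs (14, 12).
Labs Inc. gets 12 moving first and 14 moving second, so Labs Inc. prefers to move second.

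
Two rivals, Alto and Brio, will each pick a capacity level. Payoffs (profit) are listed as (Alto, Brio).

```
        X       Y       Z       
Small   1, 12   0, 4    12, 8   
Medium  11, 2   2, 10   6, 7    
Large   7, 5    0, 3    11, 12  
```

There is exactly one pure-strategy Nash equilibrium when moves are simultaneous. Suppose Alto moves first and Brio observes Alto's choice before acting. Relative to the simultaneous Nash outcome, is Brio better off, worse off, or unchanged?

better off

Brio best-responds to each possible Alto move:
- Small: BR = X, leader payoff 1.
- Medium: BR = Y, leader payoff 2.
- Large: BR = Z, leader payoff 11.
Maximizing over 1, 2, 11, Alto chooses Large. Subgame-perfect outcome: (Large, Z) with payoffs (11, 12).
For the simultaneous game, intersect best replies.
Alto's best replies: X→Medium; Y→Medium; Z→Small.
Brio's best replies: Small→X; Medium→Y; Large→Z.
The unique mutual best reply is (Medium, Y), giving (2, 10).
Brio earns 12 sequentially versus 10 at the Nash outcome: better off.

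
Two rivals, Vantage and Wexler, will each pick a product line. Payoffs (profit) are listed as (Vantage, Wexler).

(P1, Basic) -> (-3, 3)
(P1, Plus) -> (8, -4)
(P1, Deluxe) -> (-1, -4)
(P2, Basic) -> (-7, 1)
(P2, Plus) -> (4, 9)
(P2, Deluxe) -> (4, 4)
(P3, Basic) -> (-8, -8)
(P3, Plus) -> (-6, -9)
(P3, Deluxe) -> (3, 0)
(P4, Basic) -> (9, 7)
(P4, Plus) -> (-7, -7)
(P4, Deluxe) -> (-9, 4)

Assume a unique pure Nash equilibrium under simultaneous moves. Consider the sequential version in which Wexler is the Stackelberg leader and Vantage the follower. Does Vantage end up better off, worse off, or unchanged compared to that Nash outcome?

unchanged

Vantage best-responds to each possible Wexler move:
- Basic: BR = P4, leader payoff 7.
- Plus: BR = P1, leader payoff -4.
- Deluxe: BR = P2, leader payoff 4.
Among 7, -4, 4, the best is 7 at Basic. Subgame-perfect outcome: (P4, Basic) with payoffs (9, 7).
Under simultaneous play:
Vantage's best replies: Basic→P4; Plus→P1; Deluxe→P2.
Wexler's best replies: P1→Basic; P2→Plus; P3→Deluxe; P4→Basic.
The unique mutual best reply is (P4, Basic), giving (9, 7).
Vantage earns 9 sequentially versus 9 at the Nash outcome: unchanged.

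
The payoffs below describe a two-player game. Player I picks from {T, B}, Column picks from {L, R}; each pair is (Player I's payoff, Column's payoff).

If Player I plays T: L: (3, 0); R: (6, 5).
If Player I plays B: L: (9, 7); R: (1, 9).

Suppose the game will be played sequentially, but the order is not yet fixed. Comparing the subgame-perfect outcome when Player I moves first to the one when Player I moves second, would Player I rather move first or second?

If Player I leads: Column's best replies are T→R, B→R; Player I's induced payoffs 6, 1; outcome (T, R), payoffs (6, 5).
If Column leads: Player I's best replies are L→B, R→T; Column's induced payoffs 7, 5; outcome (B, L), payoffs (9, 7).
Player I gets 6 moving first and 9 moving second, so Player I prefers to move second.

second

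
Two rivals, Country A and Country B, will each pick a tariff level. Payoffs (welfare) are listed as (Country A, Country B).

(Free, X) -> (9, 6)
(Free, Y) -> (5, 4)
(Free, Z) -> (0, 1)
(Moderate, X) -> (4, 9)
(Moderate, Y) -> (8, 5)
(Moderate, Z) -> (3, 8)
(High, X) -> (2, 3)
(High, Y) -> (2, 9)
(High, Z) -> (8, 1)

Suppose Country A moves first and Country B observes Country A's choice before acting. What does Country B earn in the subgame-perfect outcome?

Work backward from Country B's decision.
- Free: BR = X, leader payoff 9.
- Moderate: BR = X, leader payoff 4.
- High: BR = Y, leader payoff 2.
Country A's induced payoffs are 9, 4, 2, so Country A commits to Free. Subgame-perfect outcome: (Free, X) with payoffs (9, 6).

6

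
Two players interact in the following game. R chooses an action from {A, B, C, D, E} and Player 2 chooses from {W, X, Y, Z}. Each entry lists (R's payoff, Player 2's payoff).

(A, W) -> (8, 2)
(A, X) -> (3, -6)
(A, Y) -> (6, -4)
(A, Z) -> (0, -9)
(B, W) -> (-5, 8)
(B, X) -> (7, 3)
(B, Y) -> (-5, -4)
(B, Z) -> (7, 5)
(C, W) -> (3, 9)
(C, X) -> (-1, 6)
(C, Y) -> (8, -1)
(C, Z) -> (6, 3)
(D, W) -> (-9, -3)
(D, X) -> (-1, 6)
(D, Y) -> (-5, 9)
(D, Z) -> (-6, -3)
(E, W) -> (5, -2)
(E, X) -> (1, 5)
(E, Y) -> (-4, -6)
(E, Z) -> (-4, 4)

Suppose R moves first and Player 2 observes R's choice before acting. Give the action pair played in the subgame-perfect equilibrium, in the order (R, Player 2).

Work backward from Player 2's decision.
- A: BR = W, leader payoff 8.
- B: BR = W, leader payoff -5.
- C: BR = W, leader payoff 3.
- D: BR = Y, leader payoff -5.
- E: BR = X, leader payoff 1.
Among 8, -5, 3, -5, 1, the best is 8 at A. Subgame-perfect outcome: (A, W) with payoffs (8, 2).

(A, W)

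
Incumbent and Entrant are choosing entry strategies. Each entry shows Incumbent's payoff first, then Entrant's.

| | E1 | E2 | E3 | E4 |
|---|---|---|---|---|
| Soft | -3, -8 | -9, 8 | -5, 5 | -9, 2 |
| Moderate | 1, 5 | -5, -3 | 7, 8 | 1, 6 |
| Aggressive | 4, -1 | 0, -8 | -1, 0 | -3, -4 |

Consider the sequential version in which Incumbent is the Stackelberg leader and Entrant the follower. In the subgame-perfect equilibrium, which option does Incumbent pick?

Moderate

Entrant best-responds to each possible Incumbent move:
- Soft: BR = E2, leader payoff -9.
- Moderate: BR = E3, leader payoff 7.
- Aggressive: BR = E3, leader payoff -1.
Incumbent's induced payoffs are -9, 7, -1, so Incumbent commits to Moderate. Subgame-perfect outcome: (Moderate, E3) with payoffs (7, 8).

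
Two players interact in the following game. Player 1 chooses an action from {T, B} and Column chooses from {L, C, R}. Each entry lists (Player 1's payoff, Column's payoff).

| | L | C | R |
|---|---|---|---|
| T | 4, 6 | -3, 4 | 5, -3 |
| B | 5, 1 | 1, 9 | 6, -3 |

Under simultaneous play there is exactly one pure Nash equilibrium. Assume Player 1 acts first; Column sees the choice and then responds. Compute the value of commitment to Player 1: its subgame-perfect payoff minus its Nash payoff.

Backward induction with Player 1 moving first.
- T → Column plays L (best of 6, 4, -3); Player 1 gets 4.
- B → Column plays C (best of 1, 9, -3); Player 1 gets 1.
Among 4, 1, the best is 4 at T. Subgame-perfect outcome: (T, L) with payoffs (4, 6).
Now find the simultaneous Nash equilibrium.
Player 1's best replies: L→B; C→B; R→B.
Column's best replies: T→L; B→C.
The unique mutual best reply is (B, C), giving (1, 9).
Player 1's commitment gain: 4 − 1 = 3.

3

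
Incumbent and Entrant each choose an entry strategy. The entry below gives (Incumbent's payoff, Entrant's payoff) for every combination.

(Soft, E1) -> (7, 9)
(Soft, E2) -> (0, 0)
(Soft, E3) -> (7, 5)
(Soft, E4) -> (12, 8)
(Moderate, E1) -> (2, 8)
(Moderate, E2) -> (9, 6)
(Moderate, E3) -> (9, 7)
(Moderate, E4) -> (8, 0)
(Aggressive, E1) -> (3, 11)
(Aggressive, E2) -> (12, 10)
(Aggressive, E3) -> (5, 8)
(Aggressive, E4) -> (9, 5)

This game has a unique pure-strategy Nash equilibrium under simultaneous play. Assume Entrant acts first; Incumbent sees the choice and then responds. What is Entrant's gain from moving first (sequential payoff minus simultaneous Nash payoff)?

Backward induction with Entrant moving first.
- E1: BR = Soft, leader payoff 9.
- E2: BR = Aggressive, leader payoff 10.
- E3: BR = Moderate, leader payoff 7.
- E4: BR = Soft, leader payoff 8.
Entrant's induced payoffs are 9, 10, 7, 8, so Entrant commits to E2. Subgame-perfect outcome: (Aggressive, E2) with payoffs (12, 10).
Now find the simultaneous Nash equilibrium.
Incumbent's best replies: E1→Soft; E2→Aggressive; E3→Moderate; E4→Soft.
Entrant's best replies: Soft→E1; Moderate→E1; Aggressive→E1.
The unique mutual best reply is (Soft, E1), giving (7, 9).
Entrant's commitment gain: 10 − 9 = 1.

1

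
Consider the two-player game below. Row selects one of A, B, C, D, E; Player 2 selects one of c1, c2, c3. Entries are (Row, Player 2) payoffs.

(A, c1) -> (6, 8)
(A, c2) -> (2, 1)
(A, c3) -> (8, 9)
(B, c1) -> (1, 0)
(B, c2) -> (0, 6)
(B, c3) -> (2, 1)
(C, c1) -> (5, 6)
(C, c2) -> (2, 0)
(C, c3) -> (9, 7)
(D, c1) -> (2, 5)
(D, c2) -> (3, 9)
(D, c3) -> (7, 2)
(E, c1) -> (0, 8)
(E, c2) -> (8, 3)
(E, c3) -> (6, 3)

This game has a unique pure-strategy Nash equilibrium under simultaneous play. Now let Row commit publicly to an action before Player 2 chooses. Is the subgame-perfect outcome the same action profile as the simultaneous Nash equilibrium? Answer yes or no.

yes

Backward induction with Row moving first.
- A → Player 2 plays c3 (best of 8, 1, 9); Row gets 8.
- B → Player 2 plays c2 (best of 0, 6, 1); Row gets 0.
- C → Player 2 plays c3 (best of 6, 0, 7); Row gets 9.
- D → Player 2 plays c2 (best of 5, 9, 2); Row gets 3.
- E → Player 2 plays c1 (best of 8, 3, 3); Row gets 0.
Among 8, 0, 9, 3, 0, the best is 9 at C. Subgame-perfect outcome: (C, c3) with payoffs (9, 7).
Under simultaneous play:
Row's best replies: c1→A; c2→E; c3→C.
Player 2's best replies: A→c3; B→c2; C→c3; D→c2; E→c1.
Only (C, c3) has each player best-responding; Nash payoffs (9, 7).
Sequential outcome (C, c3) coincides with the Nash profile (C, c3).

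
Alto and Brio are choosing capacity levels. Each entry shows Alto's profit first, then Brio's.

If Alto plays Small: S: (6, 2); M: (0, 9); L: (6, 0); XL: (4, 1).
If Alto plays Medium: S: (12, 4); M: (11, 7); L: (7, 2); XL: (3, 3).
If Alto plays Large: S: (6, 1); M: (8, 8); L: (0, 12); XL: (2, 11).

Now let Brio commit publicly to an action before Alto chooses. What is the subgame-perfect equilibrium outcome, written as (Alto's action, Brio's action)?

Work backward from Alto's decision.
- S: Alto compares 6, 12, 6 and picks Medium; Brio would get 4.
- M: Alto compares 0, 11, 8 and picks Medium; Brio would get 7.
- L: Alto compares 6, 7, 0 and picks Medium; Brio would get 2.
- XL: Alto compares 4, 3, 2 and picks Small; Brio would get 1.
Maximizing over 4, 7, 2, 1, Brio chooses M. Subgame-perfect outcome: (Medium, M) with payoffs (11, 7).

(Medium, M)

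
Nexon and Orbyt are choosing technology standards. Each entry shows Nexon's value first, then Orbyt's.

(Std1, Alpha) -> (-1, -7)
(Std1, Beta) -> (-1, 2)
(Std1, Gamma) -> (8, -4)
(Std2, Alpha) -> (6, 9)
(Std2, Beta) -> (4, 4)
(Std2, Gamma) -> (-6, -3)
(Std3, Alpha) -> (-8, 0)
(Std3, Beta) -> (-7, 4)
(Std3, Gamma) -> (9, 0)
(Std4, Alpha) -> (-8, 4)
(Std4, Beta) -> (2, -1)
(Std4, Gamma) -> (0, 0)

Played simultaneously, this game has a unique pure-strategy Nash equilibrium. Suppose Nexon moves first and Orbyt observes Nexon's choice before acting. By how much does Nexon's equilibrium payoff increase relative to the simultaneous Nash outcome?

Orbyt best-responds to each possible Nexon move:
- Std1 → Orbyt plays Beta (best of -7, 2, -4); Nexon gets -1.
- Std2 → Orbyt plays Alpha (best of 9, 4, -3); Nexon gets 6.
- Std3 → Orbyt plays Beta (best of 0, 4, 0); Nexon gets -7.
- Std4 → Orbyt plays Alpha (best of 4, -1, 0); Nexon gets -8.
Among -1, 6, -7, -8, the best is 6 at Std2. Subgame-perfect outcome: (Std2, Alpha) with payoffs (6, 9).
Under simultaneous play:
Nexon's best replies: Alpha→Std2; Beta→Std2; Gamma→Std3.
Orbyt's best replies: Std1→Beta; Std2→Alpha; Std3→Beta; Std4→Alpha.
Only (Std2, Alpha) has each player best-responding; Nash payoffs (6, 9).
Nexon's commitment gain: 6 − 6 = 0.

0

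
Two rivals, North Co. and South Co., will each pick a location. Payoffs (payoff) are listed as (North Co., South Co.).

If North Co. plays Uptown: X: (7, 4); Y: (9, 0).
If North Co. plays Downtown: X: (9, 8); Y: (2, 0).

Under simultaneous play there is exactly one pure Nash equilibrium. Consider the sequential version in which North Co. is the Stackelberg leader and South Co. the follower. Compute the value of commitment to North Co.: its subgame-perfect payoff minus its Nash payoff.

Work backward from South Co.'s decision.
- Uptown → South Co. plays X (best of 4, 0); North Co. gets 7.
- Downtown → South Co. plays X (best of 8, 0); North Co. gets 9.
North Co.'s induced payoffs are 7, 9, so North Co. commits to Downtown. Subgame-perfect outcome: (Downtown, X) with payoffs (9, 8).
For the simultaneous game, intersect best replies.
North Co.'s best replies: X→Downtown; Y→Uptown.
South Co.'s best replies: Uptown→X; Downtown→X.
Only (Downtown, X) has each player best-responding; Nash payoffs (9, 8).
North Co.'s commitment gain: 9 − 9 = 0.

0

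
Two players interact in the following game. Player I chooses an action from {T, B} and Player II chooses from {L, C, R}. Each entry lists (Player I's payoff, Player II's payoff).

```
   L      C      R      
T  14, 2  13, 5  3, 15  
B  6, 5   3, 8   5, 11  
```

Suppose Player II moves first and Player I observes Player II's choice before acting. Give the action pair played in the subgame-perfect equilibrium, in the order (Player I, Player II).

Work backward from Player I's decision.
- L: BR = T, leader payoff 2.
- C: BR = T, leader payoff 5.
- R: BR = B, leader payoff 11.
Player II's induced payoffs are 2, 5, 11, so Player II commits to R. Subgame-perfect outcome: (B, R) with payoffs (5, 11).

(B, R)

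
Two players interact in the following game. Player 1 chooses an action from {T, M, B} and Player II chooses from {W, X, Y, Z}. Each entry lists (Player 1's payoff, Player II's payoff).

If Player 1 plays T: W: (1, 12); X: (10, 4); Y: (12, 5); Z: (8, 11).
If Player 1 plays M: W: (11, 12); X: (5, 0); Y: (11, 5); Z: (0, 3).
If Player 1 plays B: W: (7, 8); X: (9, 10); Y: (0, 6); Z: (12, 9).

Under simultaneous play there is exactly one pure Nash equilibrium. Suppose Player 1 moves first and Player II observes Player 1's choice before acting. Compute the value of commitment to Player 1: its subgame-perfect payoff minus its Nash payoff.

0

Backward induction with Player 1 moving first.
- T: Player II compares 12, 4, 5, 11 and picks W; Player 1 would get 1.
- M: Player II compares 12, 0, 5, 3 and picks W; Player 1 would get 11.
- B: Player II compares 8, 10, 6, 9 and picks X; Player 1 would get 9.
Among 1, 11, 9, the best is 11 at M. Subgame-perfect outcome: (M, W) with payoffs (11, 12).
Now find the simultaneous Nash equilibrium.
Player 1's best replies: W→M; X→T; Y→T; Z→B.
Player II's best replies: T→W; M→W; B→X.
Only (M, W) has each player best-responding; Nash payoffs (11, 12).
Player 1's commitment gain: 11 − 11 = 0.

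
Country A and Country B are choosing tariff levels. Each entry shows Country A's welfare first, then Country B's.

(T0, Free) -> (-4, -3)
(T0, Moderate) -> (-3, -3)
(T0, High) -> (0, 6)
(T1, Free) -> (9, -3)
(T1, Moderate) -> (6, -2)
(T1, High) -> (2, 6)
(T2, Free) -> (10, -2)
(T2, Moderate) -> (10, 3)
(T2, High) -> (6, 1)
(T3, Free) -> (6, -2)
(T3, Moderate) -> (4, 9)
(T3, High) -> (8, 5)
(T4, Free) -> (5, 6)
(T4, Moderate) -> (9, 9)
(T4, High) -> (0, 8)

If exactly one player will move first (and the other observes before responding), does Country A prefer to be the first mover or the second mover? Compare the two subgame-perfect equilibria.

first

If Country A leads: Country B's best replies are T0→High, T1→High, T2→Moderate, T3→Moderate, T4→Moderate; Country A's induced payoffs 0, 2, 10, 4, 9; outcome (T2, Moderate), payoffs (10, 3).
If Country B leads: Country A's best replies are Free→T2, Moderate→T2, High→T3; Country B's induced payoffs -2, 3, 5; outcome (T3, High), payoffs (8, 5).
Country A gets 10 moving first and 8 moving second, so Country A prefers to move first.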